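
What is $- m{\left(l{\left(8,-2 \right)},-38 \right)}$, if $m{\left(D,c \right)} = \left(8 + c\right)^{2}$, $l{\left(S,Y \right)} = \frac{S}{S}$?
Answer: $-900$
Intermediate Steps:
$l{\left(S,Y \right)} = 1$
$- m{\left(l{\left(8,-2 \right)},-38 \right)} = - \left(8 - 38\right)^{2} = - \left(-30\right)^{2} = \left(-1\right) 900 = -900$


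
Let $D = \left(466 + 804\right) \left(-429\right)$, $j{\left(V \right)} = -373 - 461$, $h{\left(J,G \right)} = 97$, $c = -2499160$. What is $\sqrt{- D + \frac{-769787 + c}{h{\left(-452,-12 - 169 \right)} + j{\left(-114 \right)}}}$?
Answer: $\frac{\sqrt{2465652729}}{67} \approx 741.12$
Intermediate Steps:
$j{\left(V \right)} = -834$ ($j{\left(V \right)} = -373 - 461 = -834$)
$D = -544830$ ($D = 1270 \left(-429\right) = -544830$)
$\sqrt{- D + \frac{-769787 + c}{h{\left(-452,-12 - 169 \right)} + j{\left(-114 \right)}}} = \sqrt{\left(-1\right) \left(-544830\right) + \frac{-769787 - 2499160}{97 - 834}} = \sqrt{544830 - \frac{3268947}{-737}} = \sqrt{544830 - - \frac{297177}{67}} = \sqrt{544830 + \frac{297177}{67}} = \sqrt{\frac{36800787}{67}} = \frac{\sqrt{2465652729}}{67}$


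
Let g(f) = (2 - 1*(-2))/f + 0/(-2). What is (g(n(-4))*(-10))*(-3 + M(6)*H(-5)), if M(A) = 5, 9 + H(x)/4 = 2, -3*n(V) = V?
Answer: 4290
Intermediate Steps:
n(V) = -V/3
H(x) = -28 (H(x) = -36 + 4*2 = -36 + 8 = -28)
g(f) = 4/f (g(f) = (2 + 2)/f + 0*(-½) = 4/f + 0 = 4/f)
(g(n(-4))*(-10))*(-3 + M(6)*H(-5)) = ((4/((-⅓*(-4))))*(-10))*(-3 + 5*(-28)) = ((4/(4/3))*(-10))*(-3 - 140) = ((4*(¾))*(-10))*(-143) = (3*(-10))*(-143) = -30*(-143) = 4290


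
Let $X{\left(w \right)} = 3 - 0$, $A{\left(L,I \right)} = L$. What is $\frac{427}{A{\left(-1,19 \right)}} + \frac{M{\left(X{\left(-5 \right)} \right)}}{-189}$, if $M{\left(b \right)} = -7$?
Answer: $- \frac{11528}{27} \approx -426.96$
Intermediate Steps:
$X{\left(w \right)} = 3$ ($X{\left(w \right)} = 3 + 0 = 3$)
$\frac{427}{A{\left(-1,19 \right)}} + \frac{M{\left(X{\left(-5 \right)} \right)}}{-189} = \frac{427}{-1} - \frac{7}{-189} = 427 \left(-1\right) - - \frac{1}{27} = -427 + \frac{1}{27} = - \frac{11528}{27}$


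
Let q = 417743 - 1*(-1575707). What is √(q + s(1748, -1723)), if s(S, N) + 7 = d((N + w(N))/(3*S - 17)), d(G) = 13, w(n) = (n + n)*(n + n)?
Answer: 4*√124591 ≈ 1411.9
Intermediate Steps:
q = 1993450 (q = 417743 + 1575707 = 1993450)
w(n) = 4*n² (w(n) = (2*n)*(2*n) = 4*n²)
s(S, N) = 6 (s(S, N) = -7 + 13 = 6)
√(q + s(1748, -1723)) = √(1993450 + 6) = √1993456 = 4*√124591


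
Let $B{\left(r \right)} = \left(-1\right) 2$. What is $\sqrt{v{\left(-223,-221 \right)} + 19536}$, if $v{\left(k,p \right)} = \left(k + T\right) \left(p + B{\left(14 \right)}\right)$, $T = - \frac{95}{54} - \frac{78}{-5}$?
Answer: $\frac{\sqrt{536045970}}{90} \approx 257.25$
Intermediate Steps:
$B{\left(r \right)} = -2$
$T = \frac{3737}{270}$ ($T = \left(-95\right) \frac{1}{54} - - \frac{78}{5} = - \frac{95}{54} + \frac{78}{5} = \frac{3737}{270} \approx 13.841$)
$v{\left(k,p \right)} = \left(-2 + p\right) \left(\frac{3737}{270} + k\right)$ ($v{\left(k,p \right)} = \left(k + \frac{3737}{270}\right) \left(p - 2\right) = \left(\frac{3737}{270} + k\right) \left(-2 + p\right) = \left(-2 + p\right) \left(\frac{3737}{270} + k\right)$)
$\sqrt{v{\left(-223,-221 \right)} + 19536} = \sqrt{\left(- \frac{3737}{135} - -446 + \frac{3737}{270} \left(-221\right) - -49283\right) + 19536} = \sqrt{\left(- \frac{3737}{135} + 446 - \frac{825877}{270} + 49283\right) + 19536} = \sqrt{\frac{12593479}{270} + 19536} = \sqrt{\frac{17868199}{270}} = \frac{\sqrt{536045970}}{90}$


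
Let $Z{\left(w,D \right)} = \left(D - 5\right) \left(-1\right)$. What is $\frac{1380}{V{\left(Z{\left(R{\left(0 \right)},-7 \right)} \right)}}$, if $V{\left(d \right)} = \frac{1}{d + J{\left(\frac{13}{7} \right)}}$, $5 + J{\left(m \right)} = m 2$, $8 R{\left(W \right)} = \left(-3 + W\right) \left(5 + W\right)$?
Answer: $\frac{103500}{7} \approx 14786.0$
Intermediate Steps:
$R{\left(W \right)} = \frac{\left(-3 + W\right) \left(5 + W\right)}{8}$
$Z{\left(w,D \right)} = 5 - D$ ($Z{\left(w,D \right)} = \left(-5 + D\right) \left(-1\right) = 5 - D$)
$J{\left(m \right)} = -5 + 2 m$ ($J{\left(m \right)} = -5 + m 2 = -5 + 2 m$)
$V{\left(d \right)} = \frac{1}{- \frac{9}{7} + d}$ ($V{\left(d \right)} = \frac{1}{d - \left(5 - 2 \cdot \frac{13}{7}\right)} = \frac{1}{d - \left(5 - 2 \cdot 13 \cdot \frac{1}{7}\right)} = \frac{1}{d + \left(-5 + 2 \cdot \frac{13}{7}\right)} = \frac{1}{d + \left(-5 + \frac{26}{7}\right)} = \frac{1}{d - \frac{9}{7}} = \frac{1}{- \frac{9}{7} + d}$)
$\frac{1380}{V{\left(Z{\left(R{\left(0 \right)},-7 \right)} \right)}} = \frac{1380}{7 \frac{1}{-9 + 7 \left(5 - -7\right)}} = \frac{1380}{7 \frac{1}{-9 + 7 \left(5 + 7\right)}} = \frac{1380}{7 \frac{1}{-9 + 7 \cdot 12}} = \frac{1380}{7 \frac{1}{-9 + 84}} = \frac{1380}{7 \cdot \frac{1}{75}} = \frac{1380}{\frac{7}{75}} = 1380 \cdot \frac{75}{7} = \frac{103500}{7}$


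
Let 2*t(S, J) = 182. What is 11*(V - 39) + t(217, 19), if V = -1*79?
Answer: -1207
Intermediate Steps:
t(S, J) = 91 (t(S, J) = (½)*182 = 91)
V = -79
11*(V - 39) + t(217, 19) = 11*(-79 - 39) + 91 = 11*(-118) + 91 = -1298 + 91 = -1207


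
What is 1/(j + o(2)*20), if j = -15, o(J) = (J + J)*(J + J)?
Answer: 1/305 ≈ 0.0032787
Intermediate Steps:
o(J) = 4*J² (o(J) = (2*J)*(2*J) = 4*J²)
1/(j + o(2)*20) = 1/(-15 + (4*2²)*20) = 1/(-15 + (4*4)*20) = 1/(-15 + 16*20) = 1/(-15 + 320) = 1/305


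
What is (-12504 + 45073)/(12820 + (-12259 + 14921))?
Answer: 32569/15482 ≈ 2.1037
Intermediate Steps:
(-12504 + 45073)/(12820 + (-12259 + 14921)) = 32569/(12820 + 2662) = 32569/15482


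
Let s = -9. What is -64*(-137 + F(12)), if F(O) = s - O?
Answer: 10112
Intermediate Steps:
F(O) = -9 - O
-64*(-137 + F(12)) = -64*(-137 + (-9 - 1*12)) = -64*(-137 + (-9 - 12)) = -64*(-137 - 21) = -64*(-158) = 10112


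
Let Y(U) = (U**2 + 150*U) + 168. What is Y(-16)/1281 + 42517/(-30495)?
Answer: -12746933/4340455 ≈ -2.9368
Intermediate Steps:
Y(U) = 168 + U**2 + 150*U
Y(-16)/1281 + 42517/(-30495) = (168 + (-16)**2 + 150*(-16))/1281 + 42517/(-30495) = (168 + 256 - 2400)*(1/1281) + 42517*(-1/30495) = -1976*1/1281 - 42517/30495 = -1976/1281 - 42517/30495 = -12746933/4340455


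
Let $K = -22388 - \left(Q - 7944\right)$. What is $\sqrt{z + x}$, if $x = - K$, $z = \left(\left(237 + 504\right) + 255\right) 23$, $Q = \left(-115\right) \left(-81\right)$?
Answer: $\sqrt{46667} \approx 216.03$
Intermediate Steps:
$Q = 9315$
$z = 22908$ ($z = \left(741 + 255\right) 23 = 996 \cdot 23 = 22908$)
$K = -23759$ ($K = -22388 - \left(9315 - 7944\right) = -22388 - 1371 = -23759$)
$x = 23759$ ($x = \left(-1\right) \left(-23759\right) = 23759$)
$\sqrt{z + x} = \sqrt{22908 + 23759} = \sqrt{46667}$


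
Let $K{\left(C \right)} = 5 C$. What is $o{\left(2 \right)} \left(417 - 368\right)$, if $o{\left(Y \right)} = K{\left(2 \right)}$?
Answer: $490$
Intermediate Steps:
$o{\left(Y \right)} = 10$ ($o{\left(Y \right)} = 5 \cdot 2 = 10$)
$o{\left(2 \right)} \left(417 - 368\right) = 10 \left(417 - 368\right) = 10 \cdot 49 = 490$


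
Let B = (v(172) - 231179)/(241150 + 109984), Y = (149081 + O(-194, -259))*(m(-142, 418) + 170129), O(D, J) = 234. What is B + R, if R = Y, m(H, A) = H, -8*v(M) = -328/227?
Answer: 1011551255225439849/39853709 ≈ 2.5382e+10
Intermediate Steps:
v(M) = 41/227 (v(M) = -(-41)/227 = -1/8*(-328/227) = 41/227)
Y = 25381608905 (Y = (149081 + 234)*(-142 + 170129) = 149315*169987 = 25381608905)
R = 25381608905
B = -26238796/39853709 (B = (41/227 - 231179)/(241150 + 109984) = -52477592/227/351134 = -52477592/227*1/351134 = -26238796/39853709 ≈ -0.65838)
B + R = -26238796/39853709 + 25381608905 = 1011551255225439849/39853709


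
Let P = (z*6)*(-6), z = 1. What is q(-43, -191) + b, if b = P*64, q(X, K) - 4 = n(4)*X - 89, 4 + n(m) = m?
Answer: -2389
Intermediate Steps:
n(m) = -4 + m
q(X, K) = -85 (q(X, K) = 4 + ((-4 + 4)*X - 89) = 4 + (0*X - 89) = 4 + (0 - 89) = 4 - 89 = -85)
P = -36 (P = (1*6)*(-6) = 6*(-6) = -36)
b = -2304 (b = -36*64 = -2304)
q(-43, -191) + b = -85 - 2304 = -2389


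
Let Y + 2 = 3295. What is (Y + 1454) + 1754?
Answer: 6501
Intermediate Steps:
Y = 3293 (Y = -2 + 3295 = 3293)
(Y + 1454) + 1754 = (3293 + 1454) + 1754 = 4747 + 1754 = 6501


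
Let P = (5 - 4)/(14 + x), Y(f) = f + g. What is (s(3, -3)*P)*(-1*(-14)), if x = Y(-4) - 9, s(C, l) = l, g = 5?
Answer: -7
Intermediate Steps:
Y(f) = 5 + f (Y(f) = f + 5 = 5 + f)
x = -8 (x = (5 - 4) - 9 = 1 - 9 = -8)
P = ⅙ (P = (5 - 4)/(14 - 8) = 1/6 = 1*(⅙) = ⅙ ≈ 0.16667)
(s(3, -3)*P)*(-1*(-14)) = (-3*⅙)*(-1*(-14)) = -½*14 = -7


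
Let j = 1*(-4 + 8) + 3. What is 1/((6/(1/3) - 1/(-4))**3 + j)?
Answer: 64/389465 ≈ 0.00016433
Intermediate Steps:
j = 7 (j = 1*4 + 3 = 4 + 3 = 7)
1/((6/(1/3) - 1/(-4))**3 + j) = 1/((6/(1/3) - 1/(-4))**3 + 7) = 1/((6/(1/3) - 1*(-1/4))**3 + 7) = 1/((6*3 + 1/4)**3 + 7) = 1/((18 + 1/4)**3 + 7) = 1/((73/4)**3 + 7) = 1/(389017/64 + 7) = 1/(389465/64) = 64/389465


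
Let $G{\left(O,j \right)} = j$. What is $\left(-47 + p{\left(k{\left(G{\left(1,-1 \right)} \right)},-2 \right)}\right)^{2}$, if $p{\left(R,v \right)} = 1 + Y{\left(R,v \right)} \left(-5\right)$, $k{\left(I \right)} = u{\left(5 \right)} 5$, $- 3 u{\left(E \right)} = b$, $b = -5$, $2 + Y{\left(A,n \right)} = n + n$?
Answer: $256$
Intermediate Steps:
$Y{\left(A,n \right)} = -2 + 2 n$ ($Y{\left(A,n \right)} = -2 + \left(n + n\right) = -2 + 2 n$)
$u{\left(E \right)} = \frac{5}{3}$ ($u{\left(E \right)} = \left(- \frac{1}{3}\right) \left(-5\right) = \frac{5}{3}$)
$k{\left(I \right)} = \frac{25}{3}$ ($k{\left(I \right)} = \frac{5}{3} \cdot 5 = \frac{25}{3}$)
$p{\left(R,v \right)} = 11 - 10 v$ ($p{\left(R,v \right)} = 1 + \left(-2 + 2 v\right) \left(-5\right) = 1 - \left(-10 + 10 v\right) = 11 - 10 v$)
$\left(-47 + p{\left(k{\left(G{\left(1,-1 \right)} \right)},-2 \right)}\right)^{2} = \left(-47 + \left(11 - -20\right)\right)^{2} = \left(-47 + \left(11 + 20\right)\right)^{2} = \left(-47 + 31\right)^{2} = \left(-16\right)^{2} = 256$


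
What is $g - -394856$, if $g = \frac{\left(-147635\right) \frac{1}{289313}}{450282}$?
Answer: $\frac{51438853094100061}{130272436266} \approx 3.9486 \cdot 10^{5}$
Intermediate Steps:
$g = - \frac{147635}{130272436266}$ ($g = \left(-147635\right) \frac{1}{289313} \cdot \frac{1}{450282} = \left(- \frac{147635}{289313}\right) \frac{1}{450282} = - \frac{147635}{130272436266} \approx -1.1333 \cdot 10^{-6}$)
$g - -394856 = - \frac{147635}{130272436266} - -394856 = - \frac{147635}{130272436266} + 394856 = \frac{51438853094100061}{130272436266}$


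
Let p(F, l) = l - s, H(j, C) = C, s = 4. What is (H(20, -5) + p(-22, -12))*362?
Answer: -7602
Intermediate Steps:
p(F, l) = -4 + l (p(F, l) = l - 1*4 = l - 4 = -4 + l)
(H(20, -5) + p(-22, -12))*362 = (-5 + (-4 - 12))*362 = (-5 - 16)*362 = -21*362 = -7602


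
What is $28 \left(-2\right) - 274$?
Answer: $-330$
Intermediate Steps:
$28 \left(-2\right) - 274 = -56 - 274 = -330$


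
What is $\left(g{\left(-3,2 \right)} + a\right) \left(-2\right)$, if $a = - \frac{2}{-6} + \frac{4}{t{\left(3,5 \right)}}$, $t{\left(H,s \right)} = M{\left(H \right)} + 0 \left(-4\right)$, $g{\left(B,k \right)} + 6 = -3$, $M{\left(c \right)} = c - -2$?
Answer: $\frac{236}{15} \approx 15.733$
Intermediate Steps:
$M{\left(c \right)} = 2 + c$ ($M{\left(c \right)} = c + 2 = 2 + c$)
$g{\left(B,k \right)} = -9$ ($g{\left(B,k \right)} = -6 - 3 = -9$)
$t{\left(H,s \right)} = 2 + H$ ($t{\left(H,s \right)} = \left(2 + H\right) + 0 \left(-4\right) = \left(2 + H\right) + 0 = 2 + H$)
$a = \frac{17}{15}$ ($a = - \frac{2}{-6} + \frac{4}{2 + 3} = \left(-2\right) \left(- \frac{1}{6}\right) + \frac{4}{5} = \frac{1}{3} + 4 \cdot \frac{1}{5} = \frac{1}{3} + \frac{4}{5} = \frac{17}{15} \approx 1.1333$)
$\left(g{\left(-3,2 \right)} + a\right) \left(-2\right) = \left(-9 + \frac{17}{15}\right) \left(-2\right) = \left(- \frac{118}{15}\right) \left(-2\right) = \frac{236}{15}$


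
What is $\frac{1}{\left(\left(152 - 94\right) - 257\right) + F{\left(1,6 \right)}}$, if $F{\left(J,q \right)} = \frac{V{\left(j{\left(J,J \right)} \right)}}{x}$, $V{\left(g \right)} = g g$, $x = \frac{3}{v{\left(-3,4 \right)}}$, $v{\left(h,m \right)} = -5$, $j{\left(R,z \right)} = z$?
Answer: $- \frac{3}{602} \approx -0.0049834$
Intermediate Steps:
$x = - \frac{3}{5}$ ($x = \frac{3}{-5} = 3 \left(- \frac{1}{5}\right) = - \frac{3}{5} \approx -0.6$)
$V{\left(g \right)} = g^{2}$
$F{\left(J,q \right)} = - \frac{5 J^{2}}{3}$ ($F{\left(J,q \right)} = \frac{J^{2}}{- \frac{3}{5}} = J^{2} \left(- \frac{5}{3}\right) = - \frac{5 J^{2}}{3}$)
$\frac{1}{\left(\left(152 - 94\right) - 257\right) + F{\left(1,6 \right)}} = \frac{1}{\left(\left(152 - 94\right) - 257\right) - \frac{5 \cdot 1^{2}}{3}} = \frac{1}{\left(\left(152 - 94\right) - 257\right) - \frac{5}{3}} = \frac{1}{\left(58 - 257\right) - \frac{5}{3}} = \frac{1}{-199 - \frac{5}{3}} = \frac{1}{- \frac{602}{3}} = - \frac{3}{602}$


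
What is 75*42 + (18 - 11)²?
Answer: 3199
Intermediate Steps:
75*42 + (18 - 11)² = 3150 + 7² = 3150 + 49 = 3199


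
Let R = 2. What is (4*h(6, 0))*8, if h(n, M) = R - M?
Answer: 64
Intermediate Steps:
h(n, M) = 2 - M
(4*h(6, 0))*8 = (4*(2 - 1*0))*8 = (4*(2 + 0))*8 = (4*2)*8 = 8*8 = 64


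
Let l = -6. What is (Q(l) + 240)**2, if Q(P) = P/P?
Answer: 58081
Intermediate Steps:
Q(P) = 1
(Q(l) + 240)**2 = (1 + 240)**2 = 241**2 = 58081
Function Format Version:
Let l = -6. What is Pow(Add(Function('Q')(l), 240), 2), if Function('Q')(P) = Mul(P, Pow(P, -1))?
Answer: 58081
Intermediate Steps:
Function('Q')(P) = 1
Pow(Add(Function('Q')(l), 240), 2) = Pow(Add(1, 240), 2) = Pow(241, 2) = 58081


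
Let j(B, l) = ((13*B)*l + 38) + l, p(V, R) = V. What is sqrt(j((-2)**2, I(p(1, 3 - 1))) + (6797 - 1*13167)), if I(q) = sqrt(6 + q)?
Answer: sqrt(-6332 + 53*sqrt(7)) ≈ 78.688*I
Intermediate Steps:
j(B, l) = 38 + l + 13*B*l (j(B, l) = (13*B*l + 38) + l = (38 + 13*B*l) + l = 38 + l + 13*B*l)
sqrt(j((-2)**2, I(p(1, 3 - 1))) + (6797 - 1*13167)) = sqrt((38 + sqrt(6 + 1) + 13*(-2)**2*sqrt(6 + 1)) + (6797 - 1*13167)) = sqrt((38 + sqrt(7) + 13*4*sqrt(7)) + (6797 - 13167)) = sqrt((38 + sqrt(7) + 52*sqrt(7)) - 6370) = sqrt((38 + 53*sqrt(7)) - 6370) = sqrt(-6332 + 53*sqrt(7))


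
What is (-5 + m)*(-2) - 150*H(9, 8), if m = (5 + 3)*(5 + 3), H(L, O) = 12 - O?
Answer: -718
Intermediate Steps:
m = 64 (m = 8*8 = 64)
(-5 + m)*(-2) - 150*H(9, 8) = (-5 + 64)*(-2) - 150*(12 - 1*8) = 59*(-2) - 150*(12 - 8) = -118 - 150*4 = -118 - 600 = -718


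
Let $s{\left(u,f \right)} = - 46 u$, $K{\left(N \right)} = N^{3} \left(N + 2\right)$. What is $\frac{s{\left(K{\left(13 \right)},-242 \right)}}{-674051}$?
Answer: $\frac{1515930}{674051} \approx 2.249$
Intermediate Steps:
$K{\left(N \right)} = N^{3} \left(2 + N\right)$
$\frac{s{\left(K{\left(13 \right)},-242 \right)}}{-674051} = \frac{\left(-46\right) 13^{3} \left(2 + 13\right)}{-674051} = - 46 \cdot 2197 \cdot 15 \left(- \frac{1}{674051}\right) = \left(-46\right) 32955 \left(- \frac{1}{674051}\right) = \left(-1515930\right) \left(- \frac{1}{674051}\right) = \frac{1515930}{674051}$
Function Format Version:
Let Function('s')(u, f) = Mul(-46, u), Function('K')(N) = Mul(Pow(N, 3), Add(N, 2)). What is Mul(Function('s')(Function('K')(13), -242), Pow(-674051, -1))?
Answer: Rational(1515930, 674051) ≈ 2.2490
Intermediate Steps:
Function('K')(N) = Mul(Pow(N, 3), Add(2, N))
Mul(Function('s')(Function('K')(13), -242), Pow(-674051, -1)) = Mul(Mul(-46, Mul(Pow(13, 3), Add(2, 13))), Pow(-674051, -1)) = Mul(Mul(-46, Mul(2197, 15)), Rational(-1, 674051)) = Mul(Mul(-46, 32955), Rational(-1, 674051)) = Mul(-1515930, Rational(-1, 674051)) = Rational(1515930, 674051)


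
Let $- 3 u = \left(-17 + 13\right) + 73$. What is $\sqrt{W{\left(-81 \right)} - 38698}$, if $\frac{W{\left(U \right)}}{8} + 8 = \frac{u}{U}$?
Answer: $\frac{i \sqrt{3139538}}{9} \approx 196.88 i$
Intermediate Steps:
$u = -23$ ($u = - \frac{\left(-17 + 13\right) + 73}{3} = - \frac{-4 + 73}{3} = \left(- \frac{1}{3}\right) 69 = -23$)
$W{\left(U \right)} = -64 - \frac{184}{U}$ ($W{\left(U \right)} = -64 + 8 \left(- \frac{23}{U}\right) = -64 - \frac{184}{U}$)
$\sqrt{W{\left(-81 \right)} - 38698} = \sqrt{\left(-64 - \frac{184}{-81}\right) - 38698} = \sqrt{\left(-64 - - \frac{184}{81}\right) - 38698} = \sqrt{\left(-64 + \frac{184}{81}\right) - 38698} = \sqrt{- \frac{5000}{81} - 38698} = \sqrt{- \frac{3139538}{81}} = \frac{i \sqrt{3139538}}{9}$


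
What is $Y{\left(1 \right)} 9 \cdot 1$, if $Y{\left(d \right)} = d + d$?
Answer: $18$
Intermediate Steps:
$Y{\left(d \right)} = 2 d$
$Y{\left(1 \right)} 9 \cdot 1 = 2 \cdot 1 \cdot 9 \cdot 1 = 2 \cdot 9 \cdot 1 = 18 \cdot 1 = 18$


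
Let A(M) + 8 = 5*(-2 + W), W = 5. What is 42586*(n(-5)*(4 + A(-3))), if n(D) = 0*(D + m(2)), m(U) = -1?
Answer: 0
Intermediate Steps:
n(D) = 0 (n(D) = 0*(D - 1) = 0*(-1 + D) = 0)
A(M) = 7 (A(M) = -8 + 5*(-2 + 5) = -8 + 5*3 = -8 + 15 = 7)
42586*(n(-5)*(4 + A(-3))) = 42586*(0*(4 + 7)) = 42586*(0*11) = 42586*0 = 0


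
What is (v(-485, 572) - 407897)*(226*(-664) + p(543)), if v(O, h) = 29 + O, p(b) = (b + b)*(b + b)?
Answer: -420330810196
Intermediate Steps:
p(b) = 4*b² (p(b) = (2*b)*(2*b) = 4*b²)
(v(-485, 572) - 407897)*(226*(-664) + p(543)) = ((29 - 485) - 407897)*(226*(-664) + 4*543²) = (-456 - 407897)*(-150064 + 4*294849) = -408353*(-150064 + 1179396) = -408353*1029332 = -420330810196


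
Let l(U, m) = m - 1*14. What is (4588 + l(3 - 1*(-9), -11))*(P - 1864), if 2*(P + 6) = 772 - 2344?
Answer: -12119328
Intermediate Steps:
l(U, m) = -14 + m (l(U, m) = m - 14 = -14 + m)
P = -792 (P = -6 + (772 - 2344)/2 = -6 + (1/2)*(-1572) = -6 - 786 = -792)
(4588 + l(3 - 1*(-9), -11))*(P - 1864) = (4588 + (-14 - 11))*(-792 - 1864) = (4588 - 25)*(-2656) = 4563*(-2656) = -12119328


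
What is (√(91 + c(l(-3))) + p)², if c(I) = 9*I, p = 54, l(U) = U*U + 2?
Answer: (54 + √190)² ≈ 4594.7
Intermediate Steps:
l(U) = 2 + U² (l(U) = U² + 2 = 2 + U²)
(√(91 + c(l(-3))) + p)² = (√(91 + 9*(2 + (-3)²)) + 54)² = (√(91 + 9*(2 + 9)) + 54)² = (√(91 + 9*11) + 54)² = (√(91 + 99) + 54)² = (√190 + 54)² = (54 + √190)²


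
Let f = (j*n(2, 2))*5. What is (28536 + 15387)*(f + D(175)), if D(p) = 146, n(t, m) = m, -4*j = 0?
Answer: 6412758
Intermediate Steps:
j = 0 (j = -1/4*0 = 0)
f = 0 (f = (0*2)*5 = 0*5 = 0)
(28536 + 15387)*(f + D(175)) = (28536 + 15387)*(0 + 146) = 43923*146 = 6412758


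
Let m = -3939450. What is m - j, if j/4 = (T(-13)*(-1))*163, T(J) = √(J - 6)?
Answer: -3939450 + 652*I*√19 ≈ -3.9394e+6 + 2842.0*I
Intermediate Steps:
T(J) = √(-6 + J)
j = -652*I*√19 (j = 4*((√(-6 - 13)*(-1))*163) = 4*((√(-19)*(-1))*163) = 4*(((I*√19)*(-1))*163) = 4*(-I*√19*163) = 4*(-163*I*√19) = -652*I*√19 ≈ -2842.0*I)
m - j = -3939450 - (-652)*I*√19 = -3939450 + 652*I*√19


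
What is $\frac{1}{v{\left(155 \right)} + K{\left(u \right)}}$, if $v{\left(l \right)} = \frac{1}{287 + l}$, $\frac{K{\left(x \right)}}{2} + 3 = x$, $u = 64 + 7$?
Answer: $\frac{442}{60113} \approx 0.0073528$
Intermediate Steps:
$u = 71$
$K{\left(x \right)} = -6 + 2 x$
$\frac{1}{v{\left(155 \right)} + K{\left(u \right)}} = \frac{1}{\frac{1}{287 + 155} + \left(-6 + 2 \cdot 71\right)} = \frac{1}{\frac{1}{442} + \left(-6 + 142\right)} = \frac{1}{\frac{1}{442} + 136} = \frac{1}{\frac{60113}{442}} = \frac{442}{60113}$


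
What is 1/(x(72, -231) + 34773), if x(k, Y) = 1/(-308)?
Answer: 308/10710083 ≈ 2.8758e-5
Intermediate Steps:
x(k, Y) = -1/308
1/(x(72, -231) + 34773) = 1/(-1/308 + 34773) = 1/(10710083/308) = 308/10710083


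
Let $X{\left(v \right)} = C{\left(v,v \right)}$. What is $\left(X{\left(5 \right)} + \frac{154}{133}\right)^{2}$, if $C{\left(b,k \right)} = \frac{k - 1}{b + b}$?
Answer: $\frac{21904}{9025} \approx 2.427$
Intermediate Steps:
$C{\left(b,k \right)} = \frac{-1 + k}{2 b}$
$X{\left(v \right)} = \frac{-1 + v}{2 v}$
$\left(X{\left(5 \right)} + \frac{154}{133}\right)^{2} = \left(\frac{-1 + 5}{2 \cdot 5} + \frac{154}{133}\right)^{2} = \left(\frac{1}{2} \cdot \frac{1}{5} \cdot 4 + 154 \cdot \frac{1}{133}\right)^{2} = \left(\frac{2}{5} + \frac{22}{19}\right)^{2} = \left(\frac{148}{95}\right)^{2} = \frac{21904}{9025}$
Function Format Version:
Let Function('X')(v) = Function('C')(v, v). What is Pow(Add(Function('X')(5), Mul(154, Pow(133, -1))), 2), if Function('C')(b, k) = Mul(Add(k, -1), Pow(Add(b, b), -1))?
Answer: Rational(21904, 9025) ≈ 2.4270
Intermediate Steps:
Function('C')(b, k) = Mul(Rational(1, 2), Pow(b, -1), Add(-1, k)) (Function('C')(b, k) = Mul(Add(-1, k), Pow(Mul(2, b), -1)) = Mul(Add(-1, k), Mul(Rational(1, 2), Pow(b, -1))) = Mul(Rational(1, 2), Pow(b, -1), Add(-1, k)))
Function('X')(v) = Mul(Rational(1, 2), Pow(v, -1), Add(-1, v))
Pow(Add(Function('X')(5), Mul(154, Pow(133, -1))), 2) = Pow(Add(Mul(Rational(1, 2), Pow(5, -1), Add(-1, 5)), Mul(154, Pow(133, -1))), 2) = Pow(Add(Mul(Rational(1, 2), Rational(1, 5), 4), Mul(154, Rational(1, 133))), 2) = Pow(Add(Rational(2, 5), Rational(22, 19)), 2) = Pow(Rational(148, 95), 2) = Rational(21904, 9025)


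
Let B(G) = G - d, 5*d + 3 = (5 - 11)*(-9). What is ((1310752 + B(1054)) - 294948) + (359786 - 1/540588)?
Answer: 3720958563367/2702940 ≈ 1.3766e+6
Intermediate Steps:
d = 51/5 (d = -⅗ + ((5 - 11)*(-9))/5 = -⅗ + (-6*(-9))/5 = -⅗ + (⅕)*54 = -⅗ + 54/5 = 51/5 ≈ 10.200)
B(G) = -51/5 + G (B(G) = G - 1*51/5 = G - 51/5 = -51/5 + G)
((1310752 + B(1054)) - 294948) + (359786 - 1/540588) = ((1310752 + (-51/5 + 1054)) - 294948) + (359786 - 1/540588) = ((1310752 + 5219/5) - 294948) + (359786 - 1*1/540588) = (6558979/5 - 294948) + (359786 - 1/540588) = 5084239/5 + 194495994167/540588 = 3720958563367/2702940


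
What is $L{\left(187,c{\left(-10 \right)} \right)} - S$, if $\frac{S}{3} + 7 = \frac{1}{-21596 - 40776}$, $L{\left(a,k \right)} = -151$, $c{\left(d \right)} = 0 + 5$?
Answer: $- \frac{8108357}{62372} \approx -130.0$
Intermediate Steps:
$c{\left(d \right)} = 5$
$S = - \frac{1309815}{62372}$ ($S = -21 + \frac{3}{-21596 - 40776} = -21 + \frac{3}{-62372} = -21 + 3 \left(- \frac{1}{62372}\right) = -21 - \frac{3}{62372} = - \frac{1309815}{62372} \approx -21.0$)
$L{\left(187,c{\left(-10 \right)} \right)} - S = -151 - - \frac{1309815}{62372} = -151 + \frac{1309815}{62372} = - \frac{8108357}{62372}$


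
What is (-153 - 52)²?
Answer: 42025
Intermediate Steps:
(-153 - 52)² = (-205)² = 42025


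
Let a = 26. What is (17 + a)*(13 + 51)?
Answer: 2752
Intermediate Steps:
(17 + a)*(13 + 51) = (17 + 26)*(13 + 51) = 43*64 = 2752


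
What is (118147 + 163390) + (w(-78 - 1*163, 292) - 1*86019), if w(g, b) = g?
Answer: 195277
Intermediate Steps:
(118147 + 163390) + (w(-78 - 1*163, 292) - 1*86019) = (118147 + 163390) + ((-78 - 1*163) - 1*86019) = 281537 + ((-78 - 163) - 86019) = 281537 + (-241 - 86019) = 281537 - 86260 = 195277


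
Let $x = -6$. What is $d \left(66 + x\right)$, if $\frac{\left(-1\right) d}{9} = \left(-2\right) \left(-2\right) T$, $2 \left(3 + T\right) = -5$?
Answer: $11880$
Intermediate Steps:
$T = - \frac{11}{2}$ ($T = -3 + \frac{1}{2} \left(-5\right) = -3 - \frac{5}{2} = - \frac{11}{2} \approx -5.5$)
$d = 198$ ($d = - 9 \left(-2\right) \left(-2\right) \left(- \frac{11}{2}\right) = - 9 \cdot 4 \left(- \frac{11}{2}\right) = \left(-9\right) \left(-22\right) = 198$)
$d \left(66 + x\right) = 198 \left(66 - 6\right) = 198 \cdot 60 = 11880$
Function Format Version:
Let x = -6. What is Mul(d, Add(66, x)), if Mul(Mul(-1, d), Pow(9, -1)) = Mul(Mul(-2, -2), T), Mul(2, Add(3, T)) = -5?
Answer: 11880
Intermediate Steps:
T = Rational(-11, 2) (T = Add(-3, Mul(Rational(1, 2), -5)) = Add(-3, Rational(-5, 2)) = Rational(-11, 2) ≈ -5.5000)
d = 198 (d = Mul(-9, Mul(Mul(-2, -2), Rational(-11, 2))) = Mul(-9, Mul(4, Rational(-11, 2))) = Mul(-9, -22) = 198)
Mul(d, Add(66, x)) = Mul(198, Add(66, -6)) = Mul(198, 60) = 11880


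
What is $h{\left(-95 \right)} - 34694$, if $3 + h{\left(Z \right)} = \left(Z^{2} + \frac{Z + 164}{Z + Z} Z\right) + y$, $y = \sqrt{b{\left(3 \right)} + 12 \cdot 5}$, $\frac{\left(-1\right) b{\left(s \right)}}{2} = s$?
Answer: $- \frac{51275}{2} + 3 \sqrt{6} \approx -25630.0$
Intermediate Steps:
$b{\left(s \right)} = - 2 s$
$y = 3 \sqrt{6}$ ($y = \sqrt{\left(-2\right) 3 + 12 \cdot 5} = \sqrt{-6 + 60} = \sqrt{54} = 3 \sqrt{6} \approx 7.3485$)
$h{\left(Z \right)} = 79 + Z^{2} + \frac{Z}{2} + 3 \sqrt{6}$ ($h{\left(Z \right)} = -3 + \left(\left(Z^{2} + \frac{Z + 164}{Z + Z} Z\right) + 3 \sqrt{6}\right) = -3 + \left(\left(Z^{2} + \frac{164 + Z}{2 Z} Z\right) + 3 \sqrt{6}\right) = -3 + \left(\left(Z^{2} + \left(82 + \frac{Z}{2}\right)\right) + 3 \sqrt{6}\right) = -3 + \left(\left(82 + Z^{2} + \frac{Z}{2}\right) + 3 \sqrt{6}\right) = -3 + \left(82 + Z^{2} + \frac{Z}{2} + 3 \sqrt{6}\right) = 79 + Z^{2} + \frac{Z}{2} + 3 \sqrt{6}$)
$h{\left(-95 \right)} - 34694 = \left(79 + \left(-95\right)^{2} + \frac{1}{2} \left(-95\right) + 3 \sqrt{6}\right) - 34694 = \left(79 + 9025 - \frac{95}{2} + 3 \sqrt{6}\right) - 34694 = \left(\frac{18113}{2} + 3 \sqrt{6}\right) - 34694 = - \frac{51275}{2} + 3 \sqrt{6}$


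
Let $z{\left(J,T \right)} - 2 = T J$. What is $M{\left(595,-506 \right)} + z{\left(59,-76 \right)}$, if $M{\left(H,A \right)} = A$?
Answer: $-4988$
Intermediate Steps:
$z{\left(J,T \right)} = 2 + J T$ ($z{\left(J,T \right)} = 2 + T J = 2 + J T$)
$M{\left(595,-506 \right)} + z{\left(59,-76 \right)} = -506 + \left(2 + 59 \left(-76\right)\right) = -506 + \left(2 - 4484\right) = -506 - 4482 = -4988$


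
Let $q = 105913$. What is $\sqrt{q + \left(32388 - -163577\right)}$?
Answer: $3 \sqrt{33542} \approx 549.43$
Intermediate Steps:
$\sqrt{q + \left(32388 - -163577\right)} = \sqrt{105913 + \left(32388 - -163577\right)} = \sqrt{105913 + \left(32388 + 163577\right)} = \sqrt{105913 + 195965} = \sqrt{301878} = 3 \sqrt{33542}$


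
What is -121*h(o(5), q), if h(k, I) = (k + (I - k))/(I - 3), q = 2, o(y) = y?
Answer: 242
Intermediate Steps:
h(k, I) = I/(-3 + I)
-121*h(o(5), q) = -242/(-3 + 2) = -242/(-1) = -242*(-1) = -121*(-2) = 242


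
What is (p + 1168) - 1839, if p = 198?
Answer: -473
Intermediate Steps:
(p + 1168) - 1839 = (198 + 1168) - 1839 = 1366 - 1839 = -473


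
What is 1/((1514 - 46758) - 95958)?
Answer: -1/141202 ≈ -7.0821e-6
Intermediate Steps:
1/((1514 - 46758) - 95958) = 1/(-45244 - 95958) = 1/(-141202) = -1/141202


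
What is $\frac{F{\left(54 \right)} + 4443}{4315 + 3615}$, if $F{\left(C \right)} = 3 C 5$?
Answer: $\frac{5253}{7930} \approx 0.66242$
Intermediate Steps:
$F{\left(C \right)} = 15 C$
$\frac{F{\left(54 \right)} + 4443}{4315 + 3615} = \frac{15 \cdot 54 + 4443}{4315 + 3615} = \frac{810 + 4443}{7930} = 5253 \cdot \frac{1}{7930} = \frac{5253}{7930}$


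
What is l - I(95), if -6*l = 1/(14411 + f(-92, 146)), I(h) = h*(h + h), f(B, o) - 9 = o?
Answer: -1577497801/87396 ≈ -18050.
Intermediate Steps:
f(B, o) = 9 + o
I(h) = 2*h² (I(h) = h*(2*h) = 2*h²)
l = -1/87396 (l = -1/(6*(14411 + (9 + 146))) = -1/(6*(14411 + 155)) = -⅙/14566 = -⅙*1/14566 = -1/87396 ≈ -1.1442e-5)
l - I(95) = -1/87396 - 2*95² = -1/87396 - 2*9025 = -1/87396 - 1*18050 = -1/87396 - 18050 = -1577497801/87396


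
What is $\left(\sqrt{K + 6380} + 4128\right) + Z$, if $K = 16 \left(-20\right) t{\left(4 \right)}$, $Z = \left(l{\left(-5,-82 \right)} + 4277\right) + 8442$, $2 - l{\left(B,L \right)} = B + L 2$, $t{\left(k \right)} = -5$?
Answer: $17018 + 2 \sqrt{1995} \approx 17107.0$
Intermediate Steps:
$l{\left(B,L \right)} = 2 - B - 2 L$ ($l{\left(B,L \right)} = 2 - \left(B + L 2\right) = 2 - \left(B + 2 L\right) = 2 - B - 2 L$)
$Z = 12890$ ($Z = \left(\left(2 - -5 - -164\right) + 4277\right) + 8442 = \left(\left(2 + 5 + 164\right) + 4277\right) + 8442 = \left(171 + 4277\right) + 8442 = 4448 + 8442 = 12890$)
$K = 1600$ ($K = 16 \left(-20\right) \left(-5\right) = \left(-320\right) \left(-5\right) = 1600$)
$\left(\sqrt{K + 6380} + 4128\right) + Z = \left(\sqrt{1600 + 6380} + 4128\right) + 12890 = \left(\sqrt{7980} + 4128\right) + 12890 = \left(2 \sqrt{1995} + 4128\right) + 12890 = \left(4128 + 2 \sqrt{1995}\right) + 12890 = 17018 + 2 \sqrt{1995}$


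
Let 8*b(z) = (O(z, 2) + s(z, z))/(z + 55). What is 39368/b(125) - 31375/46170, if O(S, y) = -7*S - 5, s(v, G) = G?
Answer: -104695891781/1394334 ≈ -75087.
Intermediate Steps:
O(S, y) = -5 - 7*S
b(z) = (-5 - 6*z)/(8*(55 + z)) (b(z) = (((-5 - 7*z) + z)/(z + 55))/8 = ((-5 - 6*z)/(55 + z))/8 = (-5 - 6*z)/(8*(55 + z)))
39368/b(125) - 31375/46170 = 39368/(((-5 - 6*125)/(8*(55 + 125)))) - 31375/46170 = 39368/(((⅛)*(-5 - 750)/180)) - 31375*1/46170 = 39368/(((⅛)*(1/180)*(-755))) - 6275/9234 = 39368/(-151/288) - 6275/9234 = 39368*(-288/151) - 6275/9234 = -11337984/151 - 6275/9234 = -104695891781/1394334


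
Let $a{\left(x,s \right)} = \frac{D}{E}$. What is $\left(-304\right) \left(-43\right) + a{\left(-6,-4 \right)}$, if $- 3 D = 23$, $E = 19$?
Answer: $\frac{745081}{57} \approx 13072.0$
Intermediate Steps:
$D = - \frac{23}{3}$ ($D = \left(- \frac{1}{3}\right) 23 = - \frac{23}{3} \approx -7.6667$)
$a{\left(x,s \right)} = - \frac{23}{57}$ ($a{\left(x,s \right)} = - \frac{23}{3 \cdot 19} = \left(- \frac{23}{3}\right) \frac{1}{19} = - \frac{23}{57}$)
$\left(-304\right) \left(-43\right) + a{\left(-6,-4 \right)} = \left(-304\right) \left(-43\right) - \frac{23}{57} = 13072 - \frac{23}{57} = \frac{745081}{57}$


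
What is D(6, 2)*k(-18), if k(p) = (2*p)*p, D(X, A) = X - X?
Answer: 0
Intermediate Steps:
D(X, A) = 0
k(p) = 2*p²
D(6, 2)*k(-18) = 0*(2*(-18)²) = 0*(2*324) = 0*648 = 0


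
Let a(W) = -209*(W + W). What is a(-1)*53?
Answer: 22154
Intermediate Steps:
a(W) = -418*W
a(-1)*53 = -418*(-1)*53 = 418*53 = 22154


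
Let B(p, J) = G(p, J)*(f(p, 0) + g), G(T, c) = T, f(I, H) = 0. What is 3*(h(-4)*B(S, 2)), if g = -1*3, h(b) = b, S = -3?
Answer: -108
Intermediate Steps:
g = -3
B(p, J) = -3*p (B(p, J) = p*(0 - 3) = p*(-3) = -3*p)
3*(h(-4)*B(S, 2)) = 3*(-(-12)*(-3)) = 3*(-4*9) = 3*(-36) = -108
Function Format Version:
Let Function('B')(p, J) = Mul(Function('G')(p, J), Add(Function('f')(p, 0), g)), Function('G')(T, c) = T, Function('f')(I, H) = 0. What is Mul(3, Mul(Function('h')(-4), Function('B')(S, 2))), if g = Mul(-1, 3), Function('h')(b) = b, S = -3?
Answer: -108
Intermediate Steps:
g = -3
Function('B')(p, J) = Mul(-3, p) (Function('B')(p, J) = Mul(p, Add(0, -3)) = Mul(p, -3) = Mul(-3, p))
Mul(3, Mul(Function('h')(-4), Function('B')(S, 2))) = Mul(3, Mul(-4, Mul(-3, -3))) = Mul(3, Mul(-4, 9)) = Mul(3, -36) = -108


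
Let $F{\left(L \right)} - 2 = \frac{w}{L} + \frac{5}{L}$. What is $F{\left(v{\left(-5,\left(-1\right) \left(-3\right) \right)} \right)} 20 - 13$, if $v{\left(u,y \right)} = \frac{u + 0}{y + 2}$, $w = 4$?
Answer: $-153$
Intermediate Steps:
$v{\left(u,y \right)} = \frac{u}{2 + y}$
$F{\left(L \right)} = 2 + \frac{9}{L}$ ($F{\left(L \right)} = 2 + \left(\frac{4}{L} + \frac{5}{L}\right) = 2 + \frac{9}{L}$)
$F{\left(v{\left(-5,\left(-1\right) \left(-3\right) \right)} \right)} 20 - 13 = \left(2 + \frac{9}{\left(-5\right) \frac{1}{2 - -3}}\right) 20 - 13 = \left(2 + \frac{9}{\left(-5\right) \frac{1}{2 + 3}}\right) 20 - 13 = \left(2 + \frac{9}{\left(-5\right) \frac{1}{5}}\right) 20 - 13 = \left(2 + \frac{9}{-1}\right) 20 - 13 = \left(2 + 9 \left(-1\right)\right) 20 - 13 = \left(2 - 9\right) 20 - 13 = \left(-7\right) 20 - 13 = -140 - 13 = -153$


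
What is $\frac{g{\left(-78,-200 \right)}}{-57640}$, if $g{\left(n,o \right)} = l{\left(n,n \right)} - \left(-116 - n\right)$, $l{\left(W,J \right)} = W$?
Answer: $\frac{1}{1441} \approx 0.00069396$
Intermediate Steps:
$g{\left(n,o \right)} = 116 + 2 n$ ($g{\left(n,o \right)} = n - \left(-116 - n\right) = n + \left(116 + n\right) = 116 + 2 n$)
$\frac{g{\left(-78,-200 \right)}}{-57640} = \frac{116 + 2 \left(-78\right)}{-57640} = \left(116 - 156\right) \left(- \frac{1}{57640}\right) = \left(-40\right) \left(- \frac{1}{57640}\right) = \frac{1}{1441}$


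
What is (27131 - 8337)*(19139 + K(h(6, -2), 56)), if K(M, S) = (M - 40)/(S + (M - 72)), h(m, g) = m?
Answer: 1798811328/5 ≈ 3.5976e+8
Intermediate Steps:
K(M, S) = (-40 + M)/(-72 + M + S) (K(M, S) = (-40 + M)/(S + (-72 + M)) = (-40 + M)/(-72 + M + S))
(27131 - 8337)*(19139 + K(h(6, -2), 56)) = (27131 - 8337)*(19139 + (-40 + 6)/(-72 + 6 + 56)) = 18794*(19139 - 34/(-10)) = 18794*(19139 - ⅒*(-34)) = 18794*(19139 + 17/5) = 18794*(95712/5) = 1798811328/5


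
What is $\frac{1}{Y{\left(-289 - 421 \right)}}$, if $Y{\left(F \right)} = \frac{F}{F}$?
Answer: $1$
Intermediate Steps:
$Y{\left(F \right)} = 1$
$\frac{1}{Y{\left(-289 - 421 \right)}} = 1^{-1} = 1$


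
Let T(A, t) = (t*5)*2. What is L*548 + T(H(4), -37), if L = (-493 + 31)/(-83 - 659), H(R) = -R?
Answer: -1526/53 ≈ -28.792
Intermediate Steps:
T(A, t) = 10*t (T(A, t) = (5*t)*2 = 10*t)
L = 33/53 (L = -462/(-742) = -462*(-1/742) = 33/53 ≈ 0.62264)
L*548 + T(H(4), -37) = (33/53)*548 + 10*(-37) = 18084/53 - 370 = -1526/53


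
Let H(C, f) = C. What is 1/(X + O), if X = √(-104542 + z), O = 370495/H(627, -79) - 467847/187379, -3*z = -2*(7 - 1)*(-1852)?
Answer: 4060904471024110644/3162082761140122922423 - 69015544668383445*I*√4478/6324165522280245844846 ≈ 0.0012842 - 0.00073027*I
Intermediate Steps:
z = -7408 (z = -(-2*(7 - 1))*(-1852)/3 = -(-2*6)*(-1852)/3 = -(-4)*(-1852) = -⅓*22224 = -7408)
O = 69129642536/117486633 (O = 370495/627 - 467847/187379 = 69129642536/117486633 ≈ 588.40)
X = 5*I*√4478 (X = √(-104542 - 7408) = √(-111950) = 5*I*√4478 ≈ 334.59*I)
1/(X + O) = 1/(5*I*√4478 + 69129642536/117486633) = 1/(69129642536/117486633 + 5*I*√4478)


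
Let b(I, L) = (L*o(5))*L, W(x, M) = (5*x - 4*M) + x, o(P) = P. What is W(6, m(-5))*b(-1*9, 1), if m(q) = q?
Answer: 280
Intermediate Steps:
W(x, M) = -4*M + 6*x (W(x, M) = (-4*M + 5*x) + x = -4*M + 6*x)
b(I, L) = 5*L² (b(I, L) = (L*5)*L = (5*L)*L = 5*L²)
W(6, m(-5))*b(-1*9, 1) = (-4*(-5) + 6*6)*(5*1²) = (20 + 36)*(5*1) = 56*5 = 280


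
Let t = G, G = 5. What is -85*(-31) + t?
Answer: 2640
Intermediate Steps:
t = 5
-85*(-31) + t = -85*(-31) + 5 = 2635 + 5 = 2640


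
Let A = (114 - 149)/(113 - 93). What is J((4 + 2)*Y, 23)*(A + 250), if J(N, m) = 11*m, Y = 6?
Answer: 251229/4 ≈ 62807.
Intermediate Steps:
A = -7/4 (A = -35/20 = -35*1/20 = -7/4 ≈ -1.7500)
J((4 + 2)*Y, 23)*(A + 250) = (11*23)*(-7/4 + 250) = 253*(993/4) = 251229/4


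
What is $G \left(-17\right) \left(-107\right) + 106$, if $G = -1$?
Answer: $-1713$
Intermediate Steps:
$G \left(-17\right) \left(-107\right) + 106 = \left(-1\right) \left(-17\right) \left(-107\right) + 106 = 17 \left(-107\right) + 106 = -1819 + 106 = -1713$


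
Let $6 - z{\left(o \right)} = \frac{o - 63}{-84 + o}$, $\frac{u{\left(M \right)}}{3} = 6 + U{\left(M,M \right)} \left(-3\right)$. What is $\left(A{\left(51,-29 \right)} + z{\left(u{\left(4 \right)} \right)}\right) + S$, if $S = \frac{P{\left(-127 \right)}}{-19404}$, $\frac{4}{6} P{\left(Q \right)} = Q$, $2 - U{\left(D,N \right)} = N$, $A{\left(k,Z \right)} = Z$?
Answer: $- \frac{609355}{25872} \approx -23.553$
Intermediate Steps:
$U{\left(D,N \right)} = 2 - N$
$P{\left(Q \right)} = \frac{3 Q}{2}$
$u{\left(M \right)} = 9 M$ ($u{\left(M \right)} = 3 \left(6 + \left(2 - M\right) \left(-3\right)\right) = 3 \left(6 + \left(-6 + 3 M\right)\right) = 3 \cdot 3 M = 9 M$)
$z{\left(o \right)} = 6 - \frac{-63 + o}{-84 + o}$ ($z{\left(o \right)} = 6 - \frac{o - 63}{-84 + o} = 6 - \frac{-63 + o}{-84 + o}$)
$S = \frac{127}{12936}$ ($S = \frac{\frac{3}{2} \left(-127\right)}{-19404} = \left(- \frac{381}{2}\right) \left(- \frac{1}{19404}\right) = \frac{127}{12936} \approx 0.0098176$)
$\left(A{\left(51,-29 \right)} + z{\left(u{\left(4 \right)} \right)}\right) + S = \left(-29 + \frac{-441 + 5 \cdot 9 \cdot 4}{-84 + 9 \cdot 4}\right) + \frac{127}{12936} = \left(-29 + \frac{-441 + 5 \cdot 36}{-84 + 36}\right) + \frac{127}{12936} = \left(-29 + \frac{-441 + 180}{-48}\right) + \frac{127}{12936} = \left(-29 - - \frac{87}{16}\right) + \frac{127}{12936} = \left(-29 + \frac{87}{16}\right) + \frac{127}{12936} = - \frac{377}{16} + \frac{127}{12936} = - \frac{609355}{25872}$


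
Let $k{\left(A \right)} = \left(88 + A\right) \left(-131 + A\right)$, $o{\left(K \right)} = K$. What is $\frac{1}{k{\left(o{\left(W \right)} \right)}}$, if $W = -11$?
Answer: $- \frac{1}{10934} \approx -9.1458 \cdot 10^{-5}$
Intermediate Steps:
$k{\left(A \right)} = \left(-131 + A\right) \left(88 + A\right)$
$\frac{1}{k{\left(o{\left(W \right)} \right)}} = \frac{1}{-11528 + \left(-11\right)^{2} - -473} = \frac{1}{-11528 + 121 + 473} = \frac{1}{-10934} = - \frac{1}{10934}$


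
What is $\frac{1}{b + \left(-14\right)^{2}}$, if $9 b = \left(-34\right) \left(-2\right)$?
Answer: $\frac{9}{1832} \approx 0.0049127$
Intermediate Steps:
$b = \frac{68}{9}$ ($b = \frac{\left(-34\right) \left(-2\right)}{9} = \frac{1}{9} \cdot 68 = \frac{68}{9} \approx 7.5556$)
$\frac{1}{b + \left(-14\right)^{2}} = \frac{1}{\frac{68}{9} + \left(-14\right)^{2}} = \frac{1}{\frac{68}{9} + 196} = \frac{1}{\frac{1832}{9}} = \frac{9}{1832}$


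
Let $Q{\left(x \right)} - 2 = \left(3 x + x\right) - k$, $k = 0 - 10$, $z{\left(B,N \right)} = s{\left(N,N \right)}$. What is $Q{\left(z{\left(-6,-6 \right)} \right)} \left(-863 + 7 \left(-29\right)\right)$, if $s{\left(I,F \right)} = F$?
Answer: $12792$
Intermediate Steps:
$z{\left(B,N \right)} = N$
$k = -10$
$Q{\left(x \right)} = 12 + 4 x$ ($Q{\left(x \right)} = 2 + \left(\left(3 x + x\right) - -10\right) = 2 + \left(4 x + 10\right) = 2 + \left(10 + 4 x\right) = 12 + 4 x$)
$Q{\left(z{\left(-6,-6 \right)} \right)} \left(-863 + 7 \left(-29\right)\right) = \left(12 + 4 \left(-6\right)\right) \left(-863 + 7 \left(-29\right)\right) = \left(12 - 24\right) \left(-863 - 203\right) = \left(-12\right) \left(-1066\right) = 12792$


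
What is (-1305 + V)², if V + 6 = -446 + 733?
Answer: 1048576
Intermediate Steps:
V = 281 (V = -6 + (-446 + 733) = -6 + 287 = 281)
(-1305 + V)² = (-1305 + 281)² = (-1024)² = 1048576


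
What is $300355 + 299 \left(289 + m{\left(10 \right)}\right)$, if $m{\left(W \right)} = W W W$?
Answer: $685766$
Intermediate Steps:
$m{\left(W \right)} = W^{3}$ ($m{\left(W \right)} = W^{2} W = W^{3}$)
$300355 + 299 \left(289 + m{\left(10 \right)}\right) = 300355 + 299 \left(289 + 10^{3}\right) = 300355 + 299 \left(289 + 1000\right) = 300355 + 299 \cdot 1289 = 300355 + 385411 = 685766$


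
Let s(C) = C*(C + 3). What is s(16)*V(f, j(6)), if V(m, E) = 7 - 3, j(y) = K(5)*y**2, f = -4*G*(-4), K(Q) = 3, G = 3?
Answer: 1216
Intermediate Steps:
f = 48 (f = -4*3*(-4) = -12*(-4) = 48)
s(C) = C*(3 + C)
j(y) = 3*y**2
V(m, E) = 4
s(16)*V(f, j(6)) = (16*(3 + 16))*4 = (16*19)*4 = 304*4 = 1216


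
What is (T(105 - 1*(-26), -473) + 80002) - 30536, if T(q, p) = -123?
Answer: 49343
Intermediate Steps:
(T(105 - 1*(-26), -473) + 80002) - 30536 = (-123 + 80002) - 30536 = 79879 - 30536 = 49343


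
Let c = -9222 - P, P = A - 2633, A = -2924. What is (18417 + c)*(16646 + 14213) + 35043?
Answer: 455267011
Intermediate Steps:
P = -5557 (P = -2924 - 2633 = -5557)
c = -3665 (c = -9222 - 1*(-5557) = -9222 + 5557 = -3665)
(18417 + c)*(16646 + 14213) + 35043 = (18417 - 3665)*(16646 + 14213) + 35043 = 14752*30859 + 35043 = 455231968 + 35043 = 455267011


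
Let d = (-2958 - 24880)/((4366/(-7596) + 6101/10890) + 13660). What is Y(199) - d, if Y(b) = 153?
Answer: 1216573977852/7846944499 ≈ 155.04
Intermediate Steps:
d = -15991469505/7846944499 (d = -27838/((4366*(-1/7596) + 6101*(1/10890)) + 13660) = -27838/((-2183/3798 + 6101/10890) + 13660) = -27838/(-16702/1148895 + 13660) = -27838/15693888998/1148895 = -27838*1148895/15693888998 = -15991469505/7846944499 ≈ -2.0379)
Y(199) - d = 153 - 1*(-15991469505/7846944499) = 153 + 15991469505/7846944499 = 1216573977852/7846944499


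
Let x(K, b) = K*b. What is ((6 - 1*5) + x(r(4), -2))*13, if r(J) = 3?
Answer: -65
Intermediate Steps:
((6 - 1*5) + x(r(4), -2))*13 = ((6 - 1*5) + 3*(-2))*13 = ((6 - 5) - 6)*13 = (1 - 6)*13 = -5*13 = -65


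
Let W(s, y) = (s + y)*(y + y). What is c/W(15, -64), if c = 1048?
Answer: 131/784 ≈ 0.16709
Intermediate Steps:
W(s, y) = 2*y*(s + y) (W(s, y) = (s + y)*(2*y) = 2*y*(s + y))
c/W(15, -64) = 1048/((2*(-64)*(15 - 64))) = 1048/((2*(-64)*(-49))) = 1048/6272 = 1048*(1/6272) = 131/784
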